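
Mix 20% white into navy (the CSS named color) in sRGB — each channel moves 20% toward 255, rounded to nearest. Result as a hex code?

CSS navy is rgb(0, 0, 128).
Per channel, c → c + 0.2(255 − c):
  R: 0 + 0.2×(255−0) = 0 + 51 = 51 → 51
  G: 0 + 0.2×(255−0) = 0 + 51 = 51 → 51
  B: 128 + 0.2×(255−128) = 128 + 25.4 = 153.4 → 153
rgb(51, 51, 153) = #333399.

#333399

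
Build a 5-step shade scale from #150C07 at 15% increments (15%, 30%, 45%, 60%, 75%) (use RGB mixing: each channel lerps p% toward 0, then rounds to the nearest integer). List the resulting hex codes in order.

#120A06, #0F0805, #0C0704, #080503, #050302

#150C07 is rgb(21, 12, 7).
15%: (21 − 3.15 = 17.85→18, 12 − 1.8 = 10.2→10, 7 − 1.05 = 5.95→6) → #120A06
30%: (21 − 6.3 = 14.7→15, 12 − 3.6 = 8.4→8, 7 − 2.1 = 4.9→5) → #0F0805
45%: (21 − 9.45 = 11.55→12, 12 − 5.4 = 6.6→7, 7 − 3.15 = 3.85→4) → #0C0704
60%: (21 − 12.6 = 8.4→8, 12 − 7.2 = 4.8→5, 7 − 4.2 = 2.8→3) → #080503
75%: (21 − 15.75 = 5.25→5, 12 − 9 = 3→3, 7 − 5.25 = 1.75→2) → #050302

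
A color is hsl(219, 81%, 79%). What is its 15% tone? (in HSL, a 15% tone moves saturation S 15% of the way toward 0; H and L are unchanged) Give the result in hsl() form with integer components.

S moves 15% from 81 toward 0: 81 − 12.15 = 68.85 → 69.
H and L are unchanged.

hsl(219, 69%, 79%)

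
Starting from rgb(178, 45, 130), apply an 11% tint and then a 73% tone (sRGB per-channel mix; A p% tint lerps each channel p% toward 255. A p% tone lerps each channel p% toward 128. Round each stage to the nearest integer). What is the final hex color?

An 11% tint moves each channel 11% toward 255:
  R: 178 + 0.11×(255−178) = 178 + 8.47 = 186.47 → 186
  G: 45 + 23.1 = 68.1 → 68
  B: 130 + 13.75 = 143.75 → 144
After the tint: rgb(186, 68, 144) = #BA4490.
Lerp each channel 73% toward 128:
  R: 186 + 0.73×(128−186) = 186 − 42.34 = 143.66 → 144
  G: 68 + 0.73×(128−68) = 68 + 43.8 = 111.8 → 112
  B: 144 + 0.73×(128−144) = 144 − 11.68 = 132.32 → 132
rgb(144, 112, 132) = #907084.

#907084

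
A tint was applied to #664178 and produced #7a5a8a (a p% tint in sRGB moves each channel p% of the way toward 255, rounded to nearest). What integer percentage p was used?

13%

#664178 is rgb(102, 65, 120); #7a5a8a is rgb(122, 90, 138).
On the G channel (widest range): 90 ≈ 65 + (p/100)(255 − 65), so p ≈ 100×(90 − 65)/(255 − 65) = 2500/190 = 13.16.
p = 13 reproduces all three channels after rounding.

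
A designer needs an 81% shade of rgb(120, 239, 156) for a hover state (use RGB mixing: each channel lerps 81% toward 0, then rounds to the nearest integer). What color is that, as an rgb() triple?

An 81% shade moves each channel 81% toward 0:
  R: 120 − 97.2 = 22.8 → 23
  G: 239 + 0.81×(0−239) = 239 − 193.59 = 45.41 → 45
  B: 156 + 0.81×(0−156) = 156 − 126.36 = 29.64 → 30

rgb(23, 45, 30)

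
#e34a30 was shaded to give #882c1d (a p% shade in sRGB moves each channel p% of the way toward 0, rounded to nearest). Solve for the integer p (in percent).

40%

#e34a30 is rgb(227, 74, 48); #882c1d is rgb(136, 44, 29).
On the R channel (widest range): 136 ≈ 227 + (p/100)(0 − 227), so p ≈ 100×(136 − 227)/(0 − 227) = -9100/-227 = 40.09.
p = 40 reproduces all three channels after rounding.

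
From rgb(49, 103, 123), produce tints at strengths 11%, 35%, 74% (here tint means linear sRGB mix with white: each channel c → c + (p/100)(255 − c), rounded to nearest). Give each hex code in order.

11%: (49 + 22.66 = 71.66→72, 103 + 16.72 = 119.72→120, 123 + 14.52 = 137.52→138) → #48788a
35%: (49 + 72.1 = 121.1→121, 103 + 53.2 = 156.2→156, 123 + 46.2 = 169.2→169) → #799ca9
74%: (49 + 152.44 = 201.44→201, 103 + 112.48 = 215.48→215, 123 + 97.68 = 220.68→221) → #c9d7dd

#48788a, #799ca9, #c9d7dd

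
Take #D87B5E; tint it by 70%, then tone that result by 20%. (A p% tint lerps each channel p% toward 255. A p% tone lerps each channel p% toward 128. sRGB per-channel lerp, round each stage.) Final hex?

#D87B5E is rgb(216, 123, 94).
Lerp each channel 70% toward 255:
  R: 216 + 0.7×(255−216) = 216 + 27.3 = 243.3 → 243
  G: 123 + 0.7×(255−123) = 123 + 92.4 = 215.4 → 215
  B: 94 + 112.7 = 206.7 → 207
After the tint: rgb(243, 215, 207) = #F3D7CF.
Lerp each channel 20% toward 128:
  R: 243 + 0.2×(128−243) = 243 − 23 = 220 → 220
  G: 215 − 17.4 = 197.6 → 198
  B: 207 + 0.2×(128−207) = 207 − 15.8 = 191.2 → 191
rgb(220, 198, 191) = #DCC6BF.

#DCC6BF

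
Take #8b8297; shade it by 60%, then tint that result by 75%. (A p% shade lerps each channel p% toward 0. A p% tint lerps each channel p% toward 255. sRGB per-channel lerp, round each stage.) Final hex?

#8b8297 is rgb(139, 130, 151).
Lerp each channel 60% toward 0:
  R: 139 − 83.4 = 55.6 → 56
  G: 130 − 78 = 52 → 52
  B: 151 + 0.6×(0−151) = 151 − 90.6 = 60.4 → 60
After the shade: rgb(56, 52, 60) = #38343c.
Lerp each channel 75% toward 255:
  R: 56 + 0.75×(255−56) = 56 + 149.25 = 205.25 → 205
  G: 52 + 0.75×(255−52) = 52 + 152.25 = 204.25 → 204
  B: 60 + 146.25 = 206.25 → 206
rgb(205, 204, 206) = #cdccce.

#cdccce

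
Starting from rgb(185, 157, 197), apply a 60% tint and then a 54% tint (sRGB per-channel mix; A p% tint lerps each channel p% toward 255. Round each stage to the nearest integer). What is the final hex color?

Lerp each channel 60% toward 255:
  R: 185 + 42 = 227 → 227
  G: 157 + 0.6×(255−157) = 157 + 58.8 = 215.8 → 216
  B: 197 + 34.8 = 231.8 → 232
After the tint: rgb(227, 216, 232) = #e3d8e8.
A 54% tint moves each channel 54% toward 255:
  R: 227 + 15.12 = 242.12 → 242
  G: 216 + 0.54×(255−216) = 216 + 21.06 = 237.06 → 237
  B: 232 + 0.54×(255−232) = 232 + 12.42 = 244.42 → 244
rgb(242, 237, 244) = #f2edf4.

#f2edf4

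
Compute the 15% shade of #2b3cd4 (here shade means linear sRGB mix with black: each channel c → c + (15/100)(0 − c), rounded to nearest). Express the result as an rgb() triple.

#2b3cd4 is rgb(43, 60, 212).
A 15% shade moves each channel 15% toward 0:
  R: 43 + 0.15×(0−43) = 43 − 6.45 = 36.55 → 37
  G: 60 + 0.15×(0−60) = 60 − 9 = 51 → 51
  B: 212 + 0.15×(0−212) = 212 − 31.8 = 180.2 → 180

rgb(37, 51, 180)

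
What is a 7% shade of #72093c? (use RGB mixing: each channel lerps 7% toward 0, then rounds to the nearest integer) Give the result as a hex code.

#6a0838

#72093c is rgb(114, 9, 60).
Per channel, c → c + 0.07(0 − c):
  R: 114 − 7.98 = 106.02 → 106
  G: 9 − 0.63 = 8.37 → 8
  B: 60 + 0.07×(0−60) = 60 − 4.2 = 55.8 → 56
rgb(106, 8, 56) = #6a0838.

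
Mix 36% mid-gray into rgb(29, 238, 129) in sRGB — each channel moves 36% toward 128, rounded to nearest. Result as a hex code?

Lerp each channel 36% toward 128:
  R: 29 + 0.36×(128−29) = 29 + 35.64 = 64.64 → 65
  G: 238 − 39.6 = 198.4 → 198
  B: 129 − 0.36 = 128.64 → 129
rgb(65, 198, 129) = #41c681.

#41c681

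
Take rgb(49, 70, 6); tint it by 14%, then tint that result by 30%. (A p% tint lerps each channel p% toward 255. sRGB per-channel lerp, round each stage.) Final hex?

#839069

A 14% tint moves each channel 14% toward 255:
  R: 49 + 28.84 = 77.84 → 78
  G: 70 + 0.14×(255−70) = 70 + 25.9 = 95.9 → 96
  B: 6 + 0.14×(255−6) = 6 + 34.86 = 40.86 → 41
After the tint: rgb(78, 96, 41) = #4E6029.
Per channel, c → c + 0.3(255 − c):
  R: 78 + 0.3×(255−78) = 78 + 53.1 = 131.1 → 131
  G: 96 + 47.7 = 143.7 → 144
  B: 41 + 0.3×(255−41) = 41 + 64.2 = 105.2 → 105
rgb(131, 144, 105) = #839069.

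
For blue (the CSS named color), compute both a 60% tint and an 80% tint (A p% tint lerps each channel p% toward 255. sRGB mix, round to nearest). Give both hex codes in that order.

#9999ff, #ccccff

CSS blue is rgb(0, 0, 255).
60% tint:
  R: 0 + 0.6×(255−0) = 0 + 153 = 153 → 153
  G: 0 + 153 = 153 → 153
  B: 255 + 0 = 255 → 255
  → #9999ff
80% tint:
  R: 0 + 0.8×(255−0) = 0 + 204 = 204 → 204
  G: 0 + 0.8×(255−0) = 0 + 204 = 204 → 204
  B: 255 + 0 = 255 → 255
  → #ccccff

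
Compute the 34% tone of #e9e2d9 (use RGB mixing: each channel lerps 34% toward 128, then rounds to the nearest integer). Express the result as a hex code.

#e9e2d9 is rgb(233, 226, 217).
Lerp each channel 34% toward 128:
  R: 233 − 35.7 = 197.3 → 197
  G: 226 − 33.32 = 192.68 → 193
  B: 217 + 0.34×(128−217) = 217 − 30.26 = 186.74 → 187
rgb(197, 193, 187) = #c5c1bb.

#c5c1bb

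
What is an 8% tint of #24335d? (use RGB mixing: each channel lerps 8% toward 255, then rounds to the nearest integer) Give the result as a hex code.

#24335d is rgb(36, 51, 93).
Per channel, c → c + 0.08(255 − c):
  R: 36 + 17.52 = 53.52 → 54
  G: 51 + 0.08×(255−51) = 51 + 16.32 = 67.32 → 67
  B: 93 + 12.96 = 105.96 → 106
rgb(54, 67, 106) = #36436a.

#36436a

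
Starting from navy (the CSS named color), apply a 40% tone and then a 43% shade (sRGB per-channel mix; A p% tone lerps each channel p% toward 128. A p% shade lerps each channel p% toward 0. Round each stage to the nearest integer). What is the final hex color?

#1d1d49

CSS navy is rgb(0, 0, 128).
A 40% tone moves each channel 40% toward 128:
  R: 0 + 0.4×(128−0) = 0 + 51.2 = 51.2 → 51
  G: 0 + 51.2 = 51.2 → 51
  B: 128 + 0.4×(128−128) = 128 + 0 = 128 → 128
After the tone: rgb(51, 51, 128) = #333380.
Lerp each channel 43% toward 0:
  R: 51 + 0.43×(0−51) = 51 − 21.93 = 29.07 → 29
  G: 51 − 21.93 = 29.07 → 29
  B: 128 + 0.43×(0−128) = 128 − 55.04 = 72.96 → 73
rgb(29, 29, 73) = #1d1d49.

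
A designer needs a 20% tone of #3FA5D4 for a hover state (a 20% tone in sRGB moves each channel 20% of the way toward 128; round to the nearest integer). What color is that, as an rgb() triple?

#3FA5D4 is rgb(63, 165, 212).
A 20% tone moves each channel 20% toward 128:
  R: 63 + 0.2×(128−63) = 63 + 13 = 76 → 76
  G: 165 + 0.2×(128−165) = 165 − 7.4 = 157.6 → 158
  B: 212 + 0.2×(128−212) = 212 − 16.8 = 195.2 → 195

rgb(76, 158, 195)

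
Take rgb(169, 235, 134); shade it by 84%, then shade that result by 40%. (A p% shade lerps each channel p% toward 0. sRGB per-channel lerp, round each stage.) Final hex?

#10170d

Per channel, c → c + 0.84(0 − c):
  R: 169 − 141.96 = 27.04 → 27
  G: 235 + 0.84×(0−235) = 235 − 197.4 = 37.6 → 38
  B: 134 + 0.84×(0−134) = 134 − 112.56 = 21.44 → 21
After the shade: rgb(27, 38, 21) = #1b2615.
Lerp each channel 40% toward 0:
  R: 27 + 0.4×(0−27) = 27 − 10.8 = 16.2 → 16
  G: 38 − 15.2 = 22.8 → 23
  B: 21 + 0.4×(0−21) = 21 − 8.4 = 12.6 → 13
rgb(16, 23, 13) = #10170d.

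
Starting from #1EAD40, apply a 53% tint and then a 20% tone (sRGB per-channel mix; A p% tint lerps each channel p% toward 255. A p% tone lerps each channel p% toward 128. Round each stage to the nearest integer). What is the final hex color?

#91C69E

#1EAD40 is rgb(30, 173, 64).
A 53% tint moves each channel 53% toward 255:
  R: 30 + 0.53×(255−30) = 30 + 119.25 = 149.25 → 149
  G: 173 + 0.53×(255−173) = 173 + 43.46 = 216.46 → 216
  B: 64 + 101.23 = 165.23 → 165
After the tint: rgb(149, 216, 165) = #95D8A5.
A 20% tone moves each channel 20% toward 128:
  R: 149 − 4.2 = 144.8 → 145
  G: 216 + 0.2×(128−216) = 216 − 17.6 = 198.4 → 198
  B: 165 − 7.4 = 157.6 → 158
rgb(145, 198, 158) = #91C69E.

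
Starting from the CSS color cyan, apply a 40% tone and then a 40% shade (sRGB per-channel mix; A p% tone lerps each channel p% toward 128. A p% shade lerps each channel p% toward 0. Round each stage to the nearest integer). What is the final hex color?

CSS cyan is rgb(0, 255, 255).
Per channel, c → c + 0.4(128 − c):
  R: 0 + 0.4×(128−0) = 0 + 51.2 = 51.2 → 51
  G: 255 − 50.8 = 204.2 → 204
  B: 255 + 0.4×(128−255) = 255 − 50.8 = 204.2 → 204
After the tone: rgb(51, 204, 204) = #33CCCC.
Lerp each channel 40% toward 0:
  R: 51 + 0.4×(0−51) = 51 − 20.4 = 30.6 → 31
  G: 204 + 0.4×(0−204) = 204 − 81.6 = 122.4 → 122
  B: 204 + 0.4×(0−204) = 204 − 81.6 = 122.4 → 122
rgb(31, 122, 122) = #1F7A7A.

#1F7A7A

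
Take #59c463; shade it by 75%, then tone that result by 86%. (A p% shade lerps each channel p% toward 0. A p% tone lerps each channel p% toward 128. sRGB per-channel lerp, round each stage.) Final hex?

#717572

#59c463 is rgb(89, 196, 99).
Per channel, c → c + 0.75(0 − c):
  R: 89 + 0.75×(0−89) = 89 − 66.75 = 22.25 → 22
  G: 196 − 147 = 49 → 49
  B: 99 − 74.25 = 24.75 → 25
After the shade: rgb(22, 49, 25) = #163119.
Per channel, c → c + 0.86(128 − c):
  R: 22 + 91.16 = 113.16 → 113
  G: 49 + 0.86×(128−49) = 49 + 67.94 = 116.94 → 117
  B: 25 + 0.86×(128−25) = 25 + 88.58 = 113.58 → 114
rgb(113, 117, 114) = #717572.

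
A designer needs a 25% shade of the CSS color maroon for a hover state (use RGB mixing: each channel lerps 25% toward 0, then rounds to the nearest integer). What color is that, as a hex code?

CSS maroon is rgb(128, 0, 0).
Lerp each channel 25% toward 0:
  R: 128 − 32 = 96 → 96
  G: 0 + 0.25×(0−0) = 0 + 0 = 0 → 0
  B: 0 + 0.25×(0−0) = 0 + 0 = 0 → 0
rgb(96, 0, 0) = #600000.

#600000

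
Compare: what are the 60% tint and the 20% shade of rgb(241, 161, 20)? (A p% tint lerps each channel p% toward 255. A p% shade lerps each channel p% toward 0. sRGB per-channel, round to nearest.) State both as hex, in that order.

60% tint:
  R: 241 + 0.6×(255−241) = 241 + 8.4 = 249.4 → 249
  G: 161 + 56.4 = 217.4 → 217
  B: 20 + 0.6×(255−20) = 20 + 141 = 161 → 161
  → #F9D9A1
20% shade:
  R: 241 + 0.2×(0−241) = 241 − 48.2 = 192.8 → 193
  G: 161 − 32.2 = 128.8 → 129
  B: 20 + 0.2×(0−20) = 20 − 4 = 16 → 16
  → #C18110

#F9D9A1, #C18110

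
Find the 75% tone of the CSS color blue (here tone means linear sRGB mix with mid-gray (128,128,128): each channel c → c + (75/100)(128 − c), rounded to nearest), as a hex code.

CSS blue is rgb(0, 0, 255).
Per channel, c → c + 0.75(128 − c):
  R: 0 + 96 = 96 → 96
  G: 0 + 0.75×(128−0) = 0 + 96 = 96 → 96
  B: 255 − 95.25 = 159.75 → 160
rgb(96, 96, 160) = #6060A0.

#6060A0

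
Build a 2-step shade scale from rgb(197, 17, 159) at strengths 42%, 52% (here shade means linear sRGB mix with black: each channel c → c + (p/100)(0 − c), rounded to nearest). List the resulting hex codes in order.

42%: (197 − 82.74 = 114.26→114, 17 − 7.14 = 9.86→10, 159 − 66.78 = 92.22→92) → #720A5C
52%: (197 − 102.44 = 94.56→95, 17 − 8.84 = 8.16→8, 159 − 82.68 = 76.32→76) → #5F084C

#720A5C, #5F084C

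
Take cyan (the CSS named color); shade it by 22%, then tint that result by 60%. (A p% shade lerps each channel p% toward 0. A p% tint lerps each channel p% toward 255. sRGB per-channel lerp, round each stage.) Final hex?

#99E9E9

CSS cyan is rgb(0, 255, 255).
Per channel, c → c + 0.22(0 − c):
  R: 0 + 0.22×(0−0) = 0 + 0 = 0 → 0
  G: 255 + 0.22×(0−255) = 255 − 56.1 = 198.9 → 199
  B: 255 − 56.1 = 198.9 → 199
After the shade: rgb(0, 199, 199) = #00C7C7.
A 60% tint moves each channel 60% toward 255:
  R: 0 + 153 = 153 → 153
  G: 199 + 0.6×(255−199) = 199 + 33.6 = 232.6 → 233
  B: 199 + 0.6×(255−199) = 199 + 33.6 = 232.6 → 233
rgb(153, 233, 233) = #99E9E9.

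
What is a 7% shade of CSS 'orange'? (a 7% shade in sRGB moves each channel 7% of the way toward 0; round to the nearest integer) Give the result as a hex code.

#ed9900

CSS orange is rgb(255, 165, 0).
Lerp each channel 7% toward 0:
  R: 255 + 0.07×(0−255) = 255 − 17.85 = 237.15 → 237
  G: 165 + 0.07×(0−165) = 165 − 11.55 = 153.45 → 153
  B: 0 + 0 = 0 → 0
rgb(237, 153, 0) = #ed9900.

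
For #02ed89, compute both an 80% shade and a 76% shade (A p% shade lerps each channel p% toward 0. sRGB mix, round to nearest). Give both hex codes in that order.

#002f1b, #003921

#02ed89 is rgb(2, 237, 137).
80% shade:
  R: 2 + 0.8×(0−2) = 2 − 1.6 = 0.4 → 0
  G: 237 + 0.8×(0−237) = 237 − 189.6 = 47.4 → 47
  B: 137 + 0.8×(0−137) = 137 − 109.6 = 27.4 → 27
  → #002f1b
76% shade:
  R: 2 − 1.52 = 0.48 → 0
  G: 237 + 0.76×(0−237) = 237 − 180.12 = 56.88 → 57
  B: 137 − 104.12 = 32.88 → 33
  → #003921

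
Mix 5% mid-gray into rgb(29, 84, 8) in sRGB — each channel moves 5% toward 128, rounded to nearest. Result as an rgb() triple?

A 5% tone moves each channel 5% toward 128:
  R: 29 + 4.95 = 33.95 → 34
  G: 84 + 2.2 = 86.2 → 86
  B: 8 + 0.05×(128−8) = 8 + 6 = 14 → 14

rgb(34, 86, 14)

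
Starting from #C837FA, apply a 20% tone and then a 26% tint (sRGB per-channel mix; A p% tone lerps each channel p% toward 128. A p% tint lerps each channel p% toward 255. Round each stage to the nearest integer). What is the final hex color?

#C837FA is rgb(200, 55, 250).
A 20% tone moves each channel 20% toward 128:
  R: 200 + 0.2×(128−200) = 200 − 14.4 = 185.6 → 186
  G: 55 + 0.2×(128−55) = 55 + 14.6 = 69.6 → 70
  B: 250 + 0.2×(128−250) = 250 − 24.4 = 225.6 → 226
After the tone: rgb(186, 70, 226) = #BA46E2.
Lerp each channel 26% toward 255:
  R: 186 + 0.26×(255−186) = 186 + 17.94 = 203.94 → 204
  G: 70 + 0.26×(255−70) = 70 + 48.1 = 118.1 → 118
  B: 226 + 0.26×(255−226) = 226 + 7.54 = 233.54 → 234
rgb(204, 118, 234) = #CC76EA.

#CC76EA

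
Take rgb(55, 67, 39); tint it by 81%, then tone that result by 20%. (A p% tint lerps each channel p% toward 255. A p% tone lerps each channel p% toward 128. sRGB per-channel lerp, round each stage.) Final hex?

#C7C9C5

Per channel, c → c + 0.81(255 − c):
  R: 55 + 162 = 217 → 217
  G: 67 + 152.28 = 219.28 → 219
  B: 39 + 0.81×(255−39) = 39 + 174.96 = 213.96 → 214
After the tint: rgb(217, 219, 214) = #D9DBD6.
Per channel, c → c + 0.2(128 − c):
  R: 217 − 17.8 = 199.2 → 199
  G: 219 + 0.2×(128−219) = 219 − 18.2 = 200.8 → 201
  B: 214 − 17.2 = 196.8 → 197
rgb(199, 201, 197) = #C7C9C5.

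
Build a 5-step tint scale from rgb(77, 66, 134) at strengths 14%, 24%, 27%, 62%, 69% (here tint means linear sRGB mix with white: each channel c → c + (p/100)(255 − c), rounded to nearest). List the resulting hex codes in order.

14%: (77 + 24.92 = 101.92→102, 66 + 26.46 = 92.46→92, 134 + 16.94 = 150.94→151) → #665c97
24%: (77 + 42.72 = 119.72→120, 66 + 45.36 = 111.36→111, 134 + 29.04 = 163.04→163) → #786fa3
27%: (77 + 48.06 = 125.06→125, 66 + 51.03 = 117.03→117, 134 + 32.67 = 166.67→167) → #7d75a7
62%: (77 + 110.36 = 187.36→187, 66 + 117.18 = 183.18→183, 134 + 75.02 = 209.02→209) → #bbb7d1
69%: (77 + 122.82 = 199.82→200, 66 + 130.41 = 196.41→196, 134 + 83.49 = 217.49→217) → #c8c4d9

#665c97, #786fa3, #7d75a7, #bbb7d1, #c8c4d9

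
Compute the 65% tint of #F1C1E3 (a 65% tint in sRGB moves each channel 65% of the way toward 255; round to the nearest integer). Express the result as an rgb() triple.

#F1C1E3 is rgb(241, 193, 227).
A 65% tint moves each channel 65% toward 255:
  R: 241 + 9.1 = 250.1 → 250
  G: 193 + 40.3 = 233.3 → 233
  B: 227 + 0.65×(255−227) = 227 + 18.2 = 245.2 → 245

rgb(250, 233, 245)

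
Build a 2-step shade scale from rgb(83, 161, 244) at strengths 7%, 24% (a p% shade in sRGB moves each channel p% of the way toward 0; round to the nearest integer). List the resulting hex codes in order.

7%: (83 − 5.81 = 77.19→77, 161 − 11.27 = 149.73→150, 244 − 17.08 = 226.92→227) → #4d96e3
24%: (83 − 19.92 = 63.08→63, 161 − 38.64 = 122.36→122, 244 − 58.56 = 185.44→185) → #3f7ab9

#4d96e3, #3f7ab9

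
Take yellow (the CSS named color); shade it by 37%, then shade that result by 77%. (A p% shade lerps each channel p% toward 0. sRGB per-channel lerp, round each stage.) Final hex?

CSS yellow is rgb(255, 255, 0).
Lerp each channel 37% toward 0:
  R: 255 − 94.35 = 160.65 → 161
  G: 255 + 0.37×(0−255) = 255 − 94.35 = 160.65 → 161
  B: 0 + 0.37×(0−0) = 0 + 0 = 0 → 0
After the shade: rgb(161, 161, 0) = #A1A100.
Lerp each channel 77% toward 0:
  R: 161 + 0.77×(0−161) = 161 − 123.97 = 37.03 → 37
  G: 161 − 123.97 = 37.03 → 37
  B: 0 + 0 = 0 → 0
rgb(37, 37, 0) = #252500.

#252500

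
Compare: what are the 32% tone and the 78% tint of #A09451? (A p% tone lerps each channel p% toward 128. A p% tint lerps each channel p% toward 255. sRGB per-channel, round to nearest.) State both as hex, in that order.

#968E60, #EAE7D9

#A09451 is rgb(160, 148, 81).
32% tone:
  R: 160 + 0.32×(128−160) = 160 − 10.24 = 149.76 → 150
  G: 148 + 0.32×(128−148) = 148 − 6.4 = 141.6 → 142
  B: 81 + 0.32×(128−81) = 81 + 15.04 = 96.04 → 96
  → #968E60
78% tint:
  R: 160 + 74.1 = 234.1 → 234
  G: 148 + 83.46 = 231.46 → 231
  B: 81 + 135.72 = 216.72 → 217
  → #EAE7D9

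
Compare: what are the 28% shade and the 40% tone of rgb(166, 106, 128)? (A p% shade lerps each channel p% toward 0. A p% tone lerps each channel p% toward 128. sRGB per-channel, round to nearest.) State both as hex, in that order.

28% shade:
  R: 166 + 0.28×(0−166) = 166 − 46.48 = 119.52 → 120
  G: 106 + 0.28×(0−106) = 106 − 29.68 = 76.32 → 76
  B: 128 + 0.28×(0−128) = 128 − 35.84 = 92.16 → 92
  → #784c5c
40% tone:
  R: 166 + 0.4×(128−166) = 166 − 15.2 = 150.8 → 151
  G: 106 + 8.8 = 114.8 → 115
  B: 128 + 0 = 128 → 128
  → #977380

#784c5c, #977380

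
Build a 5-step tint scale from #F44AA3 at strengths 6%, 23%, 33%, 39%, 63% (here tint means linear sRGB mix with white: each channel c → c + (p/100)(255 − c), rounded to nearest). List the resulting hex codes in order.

#F555A9, #F774B8, #F886C1, #F891C7, #FBBCDD

#F44AA3 is rgb(244, 74, 163).
6%: (244 + 0.66 = 244.66→245, 74 + 10.86 = 84.86→85, 163 + 5.52 = 168.52→169) → #F555A9
23%: (244 + 2.53 = 246.53→247, 74 + 41.63 = 115.63→116, 163 + 21.16 = 184.16→184) → #F774B8
33%: (244 + 3.63 = 247.63→248, 74 + 59.73 = 133.73→134, 163 + 30.36 = 193.36→193) → #F886C1
39%: (244 + 4.29 = 248.29→248, 74 + 70.59 = 144.59→145, 163 + 35.88 = 198.88→199) → #F891C7
63%: (244 + 6.93 = 250.93→251, 74 + 114.03 = 188.03→188, 163 + 57.96 = 220.96→221) → #FBBCDD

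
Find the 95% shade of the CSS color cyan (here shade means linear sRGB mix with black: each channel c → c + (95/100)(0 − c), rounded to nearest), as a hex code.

CSS cyan is rgb(0, 255, 255).
Per channel, c → c + 0.95(0 − c):
  R: 0 + 0.95×(0−0) = 0 + 0 = 0 → 0
  G: 255 − 242.25 = 12.75 → 13
  B: 255 − 242.25 = 12.75 → 13
rgb(0, 13, 13) = #000d0d.

#000d0d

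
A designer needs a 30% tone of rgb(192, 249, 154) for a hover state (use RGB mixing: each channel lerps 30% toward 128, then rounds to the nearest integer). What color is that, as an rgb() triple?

rgb(173, 213, 146)

Per channel, c → c + 0.3(128 − c):
  R: 192 − 19.2 = 172.8 → 173
  G: 249 − 36.3 = 212.7 → 213
  B: 154 − 7.8 = 146.2 → 146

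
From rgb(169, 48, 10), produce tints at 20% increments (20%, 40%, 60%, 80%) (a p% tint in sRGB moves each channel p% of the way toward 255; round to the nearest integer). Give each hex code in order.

20%: (169 + 17.2 = 186.2→186, 48 + 41.4 = 89.4→89, 10 + 49 = 59→59) → #ba593b
40%: (169 + 34.4 = 203.4→203, 48 + 82.8 = 130.8→131, 10 + 98 = 108→108) → #cb836c
60%: (169 + 51.6 = 220.6→221, 48 + 124.2 = 172.2→172, 10 + 147 = 157→157) → #ddac9d
80%: (169 + 68.8 = 237.8→238, 48 + 165.6 = 213.6→214, 10 + 196 = 206→206) → #eed6ce

#ba593b, #cb836c, #ddac9d, #eed6ce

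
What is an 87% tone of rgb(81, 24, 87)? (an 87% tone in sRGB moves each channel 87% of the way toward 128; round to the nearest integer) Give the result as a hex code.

An 87% tone moves each channel 87% toward 128:
  R: 81 + 0.87×(128−81) = 81 + 40.89 = 121.89 → 122
  G: 24 + 90.48 = 114.48 → 114
  B: 87 + 35.67 = 122.67 → 123
rgb(122, 114, 123) = #7A727B.

#7A727B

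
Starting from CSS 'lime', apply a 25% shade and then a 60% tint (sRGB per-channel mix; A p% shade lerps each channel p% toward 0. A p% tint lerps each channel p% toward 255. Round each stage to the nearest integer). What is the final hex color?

CSS lime is rgb(0, 255, 0).
Lerp each channel 25% toward 0:
  R: 0 + 0 = 0 → 0
  G: 255 − 63.75 = 191.25 → 191
  B: 0 + 0.25×(0−0) = 0 + 0 = 0 → 0
After the shade: rgb(0, 191, 0) = #00BF00.
A 60% tint moves each channel 60% toward 255:
  R: 0 + 153 = 153 → 153
  G: 191 + 38.4 = 229.4 → 229
  B: 0 + 0.6×(255−0) = 0 + 153 = 153 → 153
rgb(153, 229, 153) = #99E599.

#99E599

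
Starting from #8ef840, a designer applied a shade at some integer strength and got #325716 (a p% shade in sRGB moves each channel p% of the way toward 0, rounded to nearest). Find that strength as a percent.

#8ef840 is rgb(142, 248, 64); #325716 is rgb(50, 87, 22).
On the G channel (widest range): 87 ≈ 248 + (p/100)(0 − 248), so p ≈ 100×(87 − 248)/(0 − 248) = -16100/-248 = 64.92.
p = 65 reproduces all three channels after rounding.

65%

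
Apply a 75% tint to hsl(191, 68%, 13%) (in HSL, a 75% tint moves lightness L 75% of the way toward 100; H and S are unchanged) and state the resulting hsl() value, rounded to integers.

hsl(191, 68%, 78%)

L moves 75% from 13 toward 100: 13 + 65.25 = 78.25 → 78.
H and S are unchanged.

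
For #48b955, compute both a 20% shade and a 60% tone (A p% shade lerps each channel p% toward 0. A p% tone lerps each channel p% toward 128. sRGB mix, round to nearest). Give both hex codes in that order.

#3a9444, #6a976f

#48b955 is rgb(72, 185, 85).
20% shade:
  R: 72 + 0.2×(0−72) = 72 − 14.4 = 57.6 → 58
  G: 185 − 37 = 148 → 148
  B: 85 − 17 = 68 → 68
  → #3a9444
60% tone:
  R: 72 + 0.6×(128−72) = 72 + 33.6 = 105.6 → 106
  G: 185 + 0.6×(128−185) = 185 − 34.2 = 150.8 → 151
  B: 85 + 0.6×(128−85) = 85 + 25.8 = 110.8 → 111
  → #6a976f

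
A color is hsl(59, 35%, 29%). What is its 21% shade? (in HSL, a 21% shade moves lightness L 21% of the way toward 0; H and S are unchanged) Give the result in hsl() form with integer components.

L moves 21% from 29 toward 0: 29 − 6.09 = 22.91 → 23.
H and S are unchanged.

hsl(59, 35%, 23%)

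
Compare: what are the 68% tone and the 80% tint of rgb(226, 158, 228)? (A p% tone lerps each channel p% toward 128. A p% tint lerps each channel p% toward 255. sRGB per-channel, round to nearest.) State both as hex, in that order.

#9f8aa0, #f9ecfa

68% tone:
  R: 226 − 66.64 = 159.36 → 159
  G: 158 − 20.4 = 137.6 → 138
  B: 228 − 68 = 160 → 160
  → #9f8aa0
80% tint:
  R: 226 + 0.8×(255−226) = 226 + 23.2 = 249.2 → 249
  G: 158 + 0.8×(255−158) = 158 + 77.6 = 235.6 → 236
  B: 228 + 0.8×(255−228) = 228 + 21.6 = 249.6 → 250
  → #f9ecfa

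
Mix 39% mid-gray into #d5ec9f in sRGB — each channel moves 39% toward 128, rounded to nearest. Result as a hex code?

#d5ec9f is rgb(213, 236, 159).
Lerp each channel 39% toward 128:
  R: 213 − 33.15 = 179.85 → 180
  G: 236 + 0.39×(128−236) = 236 − 42.12 = 193.88 → 194
  B: 159 − 12.09 = 146.91 → 147
rgb(180, 194, 147) = #b4c293.

#b4c293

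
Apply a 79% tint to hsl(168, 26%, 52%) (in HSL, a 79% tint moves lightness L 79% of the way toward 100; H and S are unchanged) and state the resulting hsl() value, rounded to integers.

L moves 79% from 52 toward 100: 52 + 37.92 = 89.92 → 90.
H and S are unchanged.

hsl(168, 26%, 90%)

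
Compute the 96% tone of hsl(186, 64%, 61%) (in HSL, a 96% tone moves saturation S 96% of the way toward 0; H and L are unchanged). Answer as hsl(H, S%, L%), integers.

S moves 96% from 64 toward 0: 64 − 61.44 = 2.56 → 3.
H and L are unchanged.

hsl(186, 3%, 61%)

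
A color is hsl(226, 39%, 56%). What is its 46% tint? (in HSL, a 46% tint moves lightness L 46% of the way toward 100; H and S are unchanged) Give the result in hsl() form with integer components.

hsl(226, 39%, 76%)

L moves 46% from 56 toward 100: 56 + 20.24 = 76.24 → 76.
H and S are unchanged.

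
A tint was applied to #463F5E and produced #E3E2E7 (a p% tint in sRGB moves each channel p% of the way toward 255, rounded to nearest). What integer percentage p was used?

#463F5E is rgb(70, 63, 94); #E3E2E7 is rgb(227, 226, 231).
On the G channel (widest range): 226 ≈ 63 + (p/100)(255 − 63), so p ≈ 100×(226 − 63)/(255 − 63) = 16300/192 = 84.90.
p = 85 reproduces all three channels after rounding.

85%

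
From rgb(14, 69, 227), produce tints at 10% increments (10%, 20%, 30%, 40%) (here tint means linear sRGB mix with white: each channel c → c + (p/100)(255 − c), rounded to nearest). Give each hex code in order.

#2658E6, #3E6AE9, #567DEB, #6E8FEE

10%: (14 + 24.1 = 38.1→38, 69 + 18.6 = 87.6→88, 227 + 2.8 = 229.8→230) → #2658E6
20%: (14 + 48.2 = 62.2→62, 69 + 37.2 = 106.2→106, 227 + 5.6 = 232.6→233) → #3E6AE9
30%: (14 + 72.3 = 86.3→86, 69 + 55.8 = 124.8→125, 227 + 8.4 = 235.4→235) → #567DEB
40%: (14 + 96.4 = 110.4→110, 69 + 74.4 = 143.4→143, 227 + 11.2 = 238.2→238) → #6E8FEE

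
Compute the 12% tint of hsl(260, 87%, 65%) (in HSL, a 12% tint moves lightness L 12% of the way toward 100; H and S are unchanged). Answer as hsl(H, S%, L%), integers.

L moves 12% from 65 toward 100: 65 + 4.2 = 69.2 → 69.
H and S are unchanged.

hsl(260, 87%, 69%)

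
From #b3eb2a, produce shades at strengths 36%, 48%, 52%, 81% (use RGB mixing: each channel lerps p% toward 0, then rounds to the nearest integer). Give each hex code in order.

#b3eb2a is rgb(179, 235, 42).
36%: (179 − 64.44 = 114.56→115, 235 − 84.6 = 150.4→150, 42 − 15.12 = 26.88→27) → #73961b
48%: (179 − 85.92 = 93.08→93, 235 − 112.8 = 122.2→122, 42 − 20.16 = 21.84→22) → #5d7a16
52%: (179 − 93.08 = 85.92→86, 235 − 122.2 = 112.8→113, 42 − 21.84 = 20.16→20) → #567114
81%: (179 − 144.99 = 34.01→34, 235 − 190.35 = 44.65→45, 42 − 34.02 = 7.98→8) → #222d08

#73961b, #5d7a16, #567114, #222d08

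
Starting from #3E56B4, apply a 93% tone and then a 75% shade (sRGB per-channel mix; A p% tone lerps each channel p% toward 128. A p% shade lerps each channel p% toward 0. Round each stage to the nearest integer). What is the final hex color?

#1F1F21

#3E56B4 is rgb(62, 86, 180).
Lerp each channel 93% toward 128:
  R: 62 + 0.93×(128−62) = 62 + 61.38 = 123.38 → 123
  G: 86 + 0.93×(128−86) = 86 + 39.06 = 125.06 → 125
  B: 180 − 48.36 = 131.64 → 132
After the tone: rgb(123, 125, 132) = #7B7D84.
A 75% shade moves each channel 75% toward 0:
  R: 123 + 0.75×(0−123) = 123 − 92.25 = 30.75 → 31
  G: 125 + 0.75×(0−125) = 125 − 93.75 = 31.25 → 31
  B: 132 − 99 = 33 → 33
rgb(31, 31, 33) = #1F1F21.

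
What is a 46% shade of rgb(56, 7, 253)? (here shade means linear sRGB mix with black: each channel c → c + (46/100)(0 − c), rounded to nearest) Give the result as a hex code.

#1e0489

A 46% shade moves each channel 46% toward 0:
  R: 56 + 0.46×(0−56) = 56 − 25.76 = 30.24 → 30
  G: 7 − 3.22 = 3.78 → 4
  B: 253 + 0.46×(0−253) = 253 − 116.38 = 136.62 → 137
rgb(30, 4, 137) = #1e0489.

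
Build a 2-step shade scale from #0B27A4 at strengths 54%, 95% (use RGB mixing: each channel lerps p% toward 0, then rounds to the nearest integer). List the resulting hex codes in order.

#0B27A4 is rgb(11, 39, 164).
54%: (11 − 5.94 = 5.06→5, 39 − 21.06 = 17.94→18, 164 − 88.56 = 75.44→75) → #05124B
95%: (11 − 10.45 = 0.55→1, 39 − 37.05 = 1.95→2, 164 − 155.8 = 8.2→8) → #010208

#05124B, #010208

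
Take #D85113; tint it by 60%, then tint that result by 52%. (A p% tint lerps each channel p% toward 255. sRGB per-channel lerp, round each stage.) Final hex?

#D85113 is rgb(216, 81, 19).
Per channel, c → c + 0.6(255 − c):
  R: 216 + 0.6×(255−216) = 216 + 23.4 = 239.4 → 239
  G: 81 + 104.4 = 185.4 → 185
  B: 19 + 0.6×(255−19) = 19 + 141.6 = 160.6 → 161
After the tint: rgb(239, 185, 161) = #EFB9A1.
A 52% tint moves each channel 52% toward 255:
  R: 239 + 8.32 = 247.32 → 247
  G: 185 + 36.4 = 221.4 → 221
  B: 161 + 0.52×(255−161) = 161 + 48.88 = 209.88 → 210
rgb(247, 221, 210) = #F7DDD2.

#F7DDD2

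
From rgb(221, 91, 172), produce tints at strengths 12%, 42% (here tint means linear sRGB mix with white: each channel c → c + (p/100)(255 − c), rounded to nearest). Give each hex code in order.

12%: (221 + 4.08 = 225.08→225, 91 + 19.68 = 110.68→111, 172 + 9.96 = 181.96→182) → #e16fb6
42%: (221 + 14.28 = 235.28→235, 91 + 68.88 = 159.88→160, 172 + 34.86 = 206.86→207) → #eba0cf

#e16fb6, #eba0cf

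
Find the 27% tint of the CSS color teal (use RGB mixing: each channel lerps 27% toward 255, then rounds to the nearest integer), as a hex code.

#45A2A2

CSS teal is rgb(0, 128, 128).
Lerp each channel 27% toward 255:
  R: 0 + 0.27×(255−0) = 0 + 68.85 = 68.85 → 69
  G: 128 + 0.27×(255−128) = 128 + 34.29 = 162.29 → 162
  B: 128 + 0.27×(255−128) = 128 + 34.29 = 162.29 → 162
rgb(69, 162, 162) = #45A2A2.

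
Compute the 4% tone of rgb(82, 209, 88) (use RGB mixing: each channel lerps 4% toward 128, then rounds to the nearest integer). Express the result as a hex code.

A 4% tone moves each channel 4% toward 128:
  R: 82 + 1.84 = 83.84 → 84
  G: 209 − 3.24 = 205.76 → 206
  B: 88 + 1.6 = 89.6 → 90
rgb(84, 206, 90) = #54ce5a.

#54ce5a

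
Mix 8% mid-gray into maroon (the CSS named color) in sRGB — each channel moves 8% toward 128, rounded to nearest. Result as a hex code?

CSS maroon is rgb(128, 0, 0).
Per channel, c → c + 0.08(128 − c):
  R: 128 + 0 = 128 → 128
  G: 0 + 0.08×(128−0) = 0 + 10.24 = 10.24 → 10
  B: 0 + 10.24 = 10.24 → 10
rgb(128, 10, 10) = #800a0a.

#800a0a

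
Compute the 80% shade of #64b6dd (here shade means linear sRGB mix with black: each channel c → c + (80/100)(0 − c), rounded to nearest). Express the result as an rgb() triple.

rgb(20, 36, 44)

#64b6dd is rgb(100, 182, 221).
Per channel, c → c + 0.8(0 − c):
  R: 100 − 80 = 20 → 20
  G: 182 − 145.6 = 36.4 → 36
  B: 221 + 0.8×(0−221) = 221 − 176.8 = 44.2 → 44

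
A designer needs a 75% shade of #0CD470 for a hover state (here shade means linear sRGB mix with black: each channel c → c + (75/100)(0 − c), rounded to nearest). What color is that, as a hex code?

#0CD470 is rgb(12, 212, 112).
Lerp each channel 75% toward 0:
  R: 12 − 9 = 3 → 3
  G: 212 − 159 = 53 → 53
  B: 112 − 84 = 28 → 28
rgb(3, 53, 28) = #03351C.

#03351C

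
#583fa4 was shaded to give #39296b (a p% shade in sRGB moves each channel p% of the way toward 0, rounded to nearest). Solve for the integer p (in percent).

#583fa4 is rgb(88, 63, 164); #39296b is rgb(57, 41, 107).
On the B channel (widest range): 107 ≈ 164 + (p/100)(0 − 164), so p ≈ 100×(107 − 164)/(0 − 164) = -5700/-164 = 34.76.
p = 35 reproduces all three channels after rounding.

35%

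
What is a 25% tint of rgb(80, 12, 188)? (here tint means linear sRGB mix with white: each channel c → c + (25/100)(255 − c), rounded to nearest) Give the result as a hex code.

A 25% tint moves each channel 25% toward 255:
  R: 80 + 43.75 = 123.75 → 124
  G: 12 + 0.25×(255−12) = 12 + 60.75 = 72.75 → 73
  B: 188 + 0.25×(255−188) = 188 + 16.75 = 204.75 → 205
rgb(124, 73, 205) = #7c49cd.

#7c49cd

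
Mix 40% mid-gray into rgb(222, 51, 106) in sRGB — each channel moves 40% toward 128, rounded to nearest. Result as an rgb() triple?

Lerp each channel 40% toward 128:
  R: 222 + 0.4×(128−222) = 222 − 37.6 = 184.4 → 184
  G: 51 + 30.8 = 81.8 → 82
  B: 106 + 8.8 = 114.8 → 115

rgb(184, 82, 115)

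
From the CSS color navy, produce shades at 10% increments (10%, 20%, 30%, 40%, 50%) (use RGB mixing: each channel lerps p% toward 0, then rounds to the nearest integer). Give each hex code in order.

CSS navy is rgb(0, 0, 128).
10%: (0→0, 0→0, 128 − 12.8 = 115.2→115) → #000073
20%: (0→0, 0→0, 128 − 25.6 = 102.4→102) → #000066
30%: (0→0, 0→0, 128 − 38.4 = 89.6→90) → #00005A
40%: (0→0, 0→0, 128 − 51.2 = 76.8→77) → #00004D
50%: (0→0, 0→0, 128 − 64 = 64→64) → #000040

#000073, #000066, #00005A, #00004D, #000040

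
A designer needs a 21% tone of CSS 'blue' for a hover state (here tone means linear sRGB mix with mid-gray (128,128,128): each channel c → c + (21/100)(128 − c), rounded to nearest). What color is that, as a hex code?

#1B1BE4

CSS blue is rgb(0, 0, 255).
Per channel, c → c + 0.21(128 − c):
  R: 0 + 0.21×(128−0) = 0 + 26.88 = 26.88 → 27
  G: 0 + 0.21×(128−0) = 0 + 26.88 = 26.88 → 27
  B: 255 + 0.21×(128−255) = 255 − 26.67 = 228.33 → 228
rgb(27, 27, 228) = #1B1BE4.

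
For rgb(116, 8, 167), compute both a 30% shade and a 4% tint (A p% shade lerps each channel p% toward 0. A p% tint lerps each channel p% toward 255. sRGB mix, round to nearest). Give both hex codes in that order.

#510675, #7A12AB

30% shade:
  R: 116 + 0.3×(0−116) = 116 − 34.8 = 81.2 → 81
  G: 8 − 2.4 = 5.6 → 6
  B: 167 + 0.3×(0−167) = 167 − 50.1 = 116.9 → 117
  → #510675
4% tint:
  R: 116 + 0.04×(255−116) = 116 + 5.56 = 121.56 → 122
  G: 8 + 9.88 = 17.88 → 18
  B: 167 + 3.52 = 170.52 → 171
  → #7A12AB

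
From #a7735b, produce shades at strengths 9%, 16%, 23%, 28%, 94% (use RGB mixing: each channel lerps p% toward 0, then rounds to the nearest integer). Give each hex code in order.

#a7735b is rgb(167, 115, 91).
9%: (167 − 15.03 = 151.97→152, 115 − 10.35 = 104.65→105, 91 − 8.19 = 82.81→83) → #986953
16%: (167 − 26.72 = 140.28→140, 115 − 18.4 = 96.6→97, 91 − 14.56 = 76.44→76) → #8c614c
23%: (167 − 38.41 = 128.59→129, 115 − 26.45 = 88.55→89, 91 − 20.93 = 70.07→70) → #815946
28%: (167 − 46.76 = 120.24→120, 115 − 32.2 = 82.8→83, 91 − 25.48 = 65.52→66) → #785342
94%: (167 − 156.98 = 10.02→10, 115 − 108.1 = 6.9→7, 91 − 85.54 = 5.46→5) → #0a0705

#986953, #8c614c, #815946, #785342, #0a0705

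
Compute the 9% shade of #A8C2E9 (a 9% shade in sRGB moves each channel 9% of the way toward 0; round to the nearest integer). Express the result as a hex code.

#A8C2E9 is rgb(168, 194, 233).
Per channel, c → c + 0.09(0 − c):
  R: 168 + 0.09×(0−168) = 168 − 15.12 = 152.88 → 153
  G: 194 + 0.09×(0−194) = 194 − 17.46 = 176.54 → 177
  B: 233 + 0.09×(0−233) = 233 − 20.97 = 212.03 → 212
rgb(153, 177, 212) = #99B1D4.

#99B1D4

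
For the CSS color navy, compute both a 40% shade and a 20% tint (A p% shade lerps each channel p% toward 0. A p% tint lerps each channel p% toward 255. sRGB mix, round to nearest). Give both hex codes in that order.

#00004D, #333399

CSS navy is rgb(0, 0, 128).
40% shade:
  R: 0 + 0.4×(0−0) = 0 + 0 = 0 → 0
  G: 0 + 0.4×(0−0) = 0 + 0 = 0 → 0
  B: 128 + 0.4×(0−128) = 128 − 51.2 = 76.8 → 77
  → #00004D
20% tint:
  R: 0 + 51 = 51 → 51
  G: 0 + 0.2×(255−0) = 0 + 51 = 51 → 51
  B: 128 + 25.4 = 153.4 → 153
  → #333399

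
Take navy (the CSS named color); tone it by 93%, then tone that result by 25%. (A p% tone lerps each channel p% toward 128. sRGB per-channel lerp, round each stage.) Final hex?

CSS navy is rgb(0, 0, 128).
Per channel, c → c + 0.93(128 − c):
  R: 0 + 0.93×(128−0) = 0 + 119.04 = 119.04 → 119
  G: 0 + 119.04 = 119.04 → 119
  B: 128 + 0 = 128 → 128
After the tone: rgb(119, 119, 128) = #777780.
Per channel, c → c + 0.25(128 − c):
  R: 119 + 0.25×(128−119) = 119 + 2.25 = 121.25 → 121
  G: 119 + 2.25 = 121.25 → 121
  B: 128 + 0.25×(128−128) = 128 + 0 = 128 → 128
rgb(121, 121, 128) = #797980.

#797980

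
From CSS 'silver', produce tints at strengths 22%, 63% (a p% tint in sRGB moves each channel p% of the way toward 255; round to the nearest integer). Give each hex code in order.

#cecece, #e8e8e8

CSS silver is rgb(192, 192, 192).
22%: (192 + 13.86 = 205.86→206, 192 + 13.86 = 205.86→206, 192 + 13.86 = 205.86→206) → #cecece
63%: (192 + 39.69 = 231.69→232, 192 + 39.69 = 231.69→232, 192 + 39.69 = 231.69→232) → #e8e8e8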